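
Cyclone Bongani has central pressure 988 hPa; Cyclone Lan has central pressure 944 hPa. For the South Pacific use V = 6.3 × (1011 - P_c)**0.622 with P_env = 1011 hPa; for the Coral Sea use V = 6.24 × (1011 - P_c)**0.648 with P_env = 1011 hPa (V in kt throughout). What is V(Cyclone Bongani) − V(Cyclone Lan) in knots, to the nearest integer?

-51 kt

Cyclone Bongani: ΔP = 23; V ≈ 6.3 × 23^0.622 ≈ 44.29 kt.
Cyclone Lan: ΔP = 67; V ≈ 6.24 × 67^0.648 ≈ 95.17 kt.
Difference ≈ 44.29 − 95.17 = -50.88 → -51 kt.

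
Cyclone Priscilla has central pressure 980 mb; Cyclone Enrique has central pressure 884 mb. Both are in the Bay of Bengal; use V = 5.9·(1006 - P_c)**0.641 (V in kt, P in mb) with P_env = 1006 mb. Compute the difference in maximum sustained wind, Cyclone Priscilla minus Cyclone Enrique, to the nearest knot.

Cyclone Priscilla: ΔP = 26; V ≈ 5.9 × 26^0.641 ≈ 47.63 kt.
Cyclone Enrique: ΔP = 122; V ≈ 5.9 × 122^0.641 ≈ 128.29 kt.
Difference ≈ 47.63 − 128.29 = -80.66 → -81 kt.

-81 kt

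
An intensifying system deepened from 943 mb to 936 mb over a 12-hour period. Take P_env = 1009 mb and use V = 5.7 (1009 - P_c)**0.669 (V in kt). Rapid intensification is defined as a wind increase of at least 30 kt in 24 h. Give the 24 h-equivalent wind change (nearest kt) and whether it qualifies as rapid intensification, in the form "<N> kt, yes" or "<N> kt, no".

V₁: ΔP = 66, V ≈ 5.7 × 66^0.669 ≈ 94.00 kt.
V₂: ΔP = 73, V ≈ 5.7 × 73^0.669 ≈ 100.56 kt.
ΔV over 12 h = 6.56 kt → 24 h equivalent = 6.56 × 24/12 ≈ 13.12 kt.
13 kt < 30 kt ⇒ not rapid intensification.

13 kt, no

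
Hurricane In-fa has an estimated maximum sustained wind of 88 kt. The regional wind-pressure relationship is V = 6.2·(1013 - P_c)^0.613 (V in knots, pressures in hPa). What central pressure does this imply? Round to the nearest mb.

ΔP = (V / 6.2)^(1/0.613) = (88/6.2)^1.631.
88/6.2 = 14.194; 14.194^1.631 ≈ 75.76 mb.
P_c = 1013 − 75.76 = 937.24 ≈ 937 mb.

937 mb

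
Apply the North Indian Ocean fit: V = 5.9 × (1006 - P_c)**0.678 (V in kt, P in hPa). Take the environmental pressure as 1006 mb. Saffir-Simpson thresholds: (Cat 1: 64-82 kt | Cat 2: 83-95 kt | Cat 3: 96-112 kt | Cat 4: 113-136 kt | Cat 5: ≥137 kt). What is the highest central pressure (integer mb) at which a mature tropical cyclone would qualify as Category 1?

Category 1 begins at V = 64 kt.
Required ΔP = (64/5.9)^(1/0.678) = 10.847^1.475 ≈ 33.65 mb.
P_c ≤ 1006 − 33.65 = 972.35, so the highest integer P_c is 972 mb.

972 mb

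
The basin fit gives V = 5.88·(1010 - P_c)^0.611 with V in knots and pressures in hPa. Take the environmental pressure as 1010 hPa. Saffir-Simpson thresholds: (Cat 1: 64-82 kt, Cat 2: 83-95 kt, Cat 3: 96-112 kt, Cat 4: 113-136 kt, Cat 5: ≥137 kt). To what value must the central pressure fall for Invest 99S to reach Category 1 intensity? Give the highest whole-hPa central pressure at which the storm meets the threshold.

Category 1 begins at V = 64 kt.
Required ΔP = (64/5.88)^(1/0.611) = 10.884^1.637 ≈ 49.76 hPa.
P_c ≤ 1010 − 49.76 = 960.24, so the highest integer P_c is 960 hPa.

960 hPa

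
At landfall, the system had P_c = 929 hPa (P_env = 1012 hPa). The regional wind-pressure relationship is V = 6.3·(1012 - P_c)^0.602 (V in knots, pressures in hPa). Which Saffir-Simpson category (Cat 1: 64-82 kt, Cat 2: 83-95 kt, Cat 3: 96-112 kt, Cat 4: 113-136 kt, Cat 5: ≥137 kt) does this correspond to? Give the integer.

2

ΔP = 1012 − 929 = 83 hPa.
V ≈ 6.3 × 83^0.602 = 6.3 × 14.30 ≈ 90 kt.
90 kt falls in the Category 2 band.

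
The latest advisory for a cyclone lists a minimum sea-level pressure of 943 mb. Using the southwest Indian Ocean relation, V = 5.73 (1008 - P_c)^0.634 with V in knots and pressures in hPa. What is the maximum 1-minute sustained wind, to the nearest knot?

ΔP = 1008 − 943 = 65 mb.
65^0.634 ≈ 14.105.
V ≈ 5.73 × 14.105 ≈ 80.8 kt.

81 kt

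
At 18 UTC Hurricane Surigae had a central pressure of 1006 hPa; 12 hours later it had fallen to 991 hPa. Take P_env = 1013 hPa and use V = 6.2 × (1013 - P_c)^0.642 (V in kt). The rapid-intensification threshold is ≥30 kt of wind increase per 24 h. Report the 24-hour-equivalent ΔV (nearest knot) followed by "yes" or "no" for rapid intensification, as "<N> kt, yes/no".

V₁: ΔP = 7, V ≈ 6.2 × 7^0.642 ≈ 21.62 kt.
V₂: ΔP = 22, V ≈ 6.2 × 22^0.642 ≈ 45.11 kt.
ΔV over 12 h = 23.49 kt → 24 h equivalent = 23.49 × 24/12 ≈ 46.98 kt.
47 kt ≥ 30 kt ⇒ rapid intensification.

47 kt, yes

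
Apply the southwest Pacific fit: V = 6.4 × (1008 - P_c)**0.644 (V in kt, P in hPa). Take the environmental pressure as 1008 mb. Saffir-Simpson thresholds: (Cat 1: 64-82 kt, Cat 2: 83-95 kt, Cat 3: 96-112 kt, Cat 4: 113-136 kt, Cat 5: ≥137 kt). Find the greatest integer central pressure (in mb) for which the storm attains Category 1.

Category 1 begins at V = 64 kt.
Required ΔP = (64/6.4)^(1/0.644) = 10.000^1.553 ≈ 35.71 mb.
P_c ≤ 1008 − 35.71 = 972.29, so the highest integer P_c is 972 mb.

972 mb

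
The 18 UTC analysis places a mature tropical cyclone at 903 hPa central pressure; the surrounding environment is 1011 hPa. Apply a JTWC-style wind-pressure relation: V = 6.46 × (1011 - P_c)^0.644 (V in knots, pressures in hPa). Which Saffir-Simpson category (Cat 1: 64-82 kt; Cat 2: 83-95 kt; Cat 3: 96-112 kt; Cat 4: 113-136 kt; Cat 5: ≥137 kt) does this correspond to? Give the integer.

ΔP = 1011 − 903 = 108 hPa.
V ≈ 6.46 × 108^0.644 = 6.46 × 20.40 ≈ 132 kt.
132 kt falls in the Category 4 band.

4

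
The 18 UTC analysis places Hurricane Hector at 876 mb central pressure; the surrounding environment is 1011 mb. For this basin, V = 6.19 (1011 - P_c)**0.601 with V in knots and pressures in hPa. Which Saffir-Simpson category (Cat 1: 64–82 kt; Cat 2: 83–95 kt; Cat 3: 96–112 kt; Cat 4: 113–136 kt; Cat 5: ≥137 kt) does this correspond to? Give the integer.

4

ΔP = 1011 − 876 = 135 mb.
V ≈ 6.19 × 135^0.601 = 6.19 × 19.07 ≈ 118 kt.
118 kt falls in the Category 4 band.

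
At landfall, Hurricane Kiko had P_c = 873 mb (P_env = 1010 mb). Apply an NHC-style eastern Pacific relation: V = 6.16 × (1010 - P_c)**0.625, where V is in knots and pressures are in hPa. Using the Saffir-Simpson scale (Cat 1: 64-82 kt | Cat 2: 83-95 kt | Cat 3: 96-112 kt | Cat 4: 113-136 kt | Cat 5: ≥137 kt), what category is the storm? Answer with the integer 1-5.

4

ΔP = 1010 − 873 = 137 mb.
V ≈ 6.16 × 137^0.625 = 6.16 × 21.65 ≈ 133 kt.
133 kt falls in the Category 4 band.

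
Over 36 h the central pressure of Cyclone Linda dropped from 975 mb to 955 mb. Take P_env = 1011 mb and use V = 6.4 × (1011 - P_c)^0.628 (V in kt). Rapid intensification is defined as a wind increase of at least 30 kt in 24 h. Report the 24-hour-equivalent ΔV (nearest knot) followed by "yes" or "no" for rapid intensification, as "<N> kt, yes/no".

V₁: ΔP = 36, V ≈ 6.4 × 36^0.628 ≈ 60.75 kt.
V₂: ΔP = 56, V ≈ 6.4 × 56^0.628 ≈ 80.18 kt.
ΔV over 36 h = 19.43 kt → 24 h equivalent = 19.43 × 24/36 ≈ 12.95 kt.
13 kt < 30 kt ⇒ not rapid intensification.

13 kt, no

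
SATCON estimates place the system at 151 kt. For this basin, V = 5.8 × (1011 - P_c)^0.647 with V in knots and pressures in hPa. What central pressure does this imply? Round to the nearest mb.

ΔP = (V / 5.8)^(1/0.647) = (151/5.8)^1.546.
151/5.8 = 26.034; 26.034^1.546 ≈ 154.12 mb.
P_c = 1011 − 154.12 = 856.88 ≈ 857 mb.

857 mb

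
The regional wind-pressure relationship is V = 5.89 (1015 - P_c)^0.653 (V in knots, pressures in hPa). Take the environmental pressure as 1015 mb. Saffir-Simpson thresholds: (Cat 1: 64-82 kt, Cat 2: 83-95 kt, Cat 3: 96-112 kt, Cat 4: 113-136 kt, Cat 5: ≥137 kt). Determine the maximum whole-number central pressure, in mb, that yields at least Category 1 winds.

Category 1 begins at V = 64 kt.
Required ΔP = (64/5.89)^(1/0.653) = 10.866^1.531 ≈ 38.60 mb.
P_c ≤ 1015 − 38.60 = 976.40, so the highest integer P_c is 976 mb.

976 mb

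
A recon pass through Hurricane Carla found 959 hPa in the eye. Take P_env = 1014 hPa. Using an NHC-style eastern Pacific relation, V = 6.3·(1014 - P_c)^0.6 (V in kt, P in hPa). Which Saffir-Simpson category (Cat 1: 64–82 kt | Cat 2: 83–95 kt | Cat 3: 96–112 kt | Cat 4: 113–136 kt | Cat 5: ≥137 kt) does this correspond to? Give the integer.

ΔP = 1014 − 959 = 55 hPa.
V ≈ 6.3 × 55^0.6 = 6.3 × 11.07 ≈ 70 kt.
70 kt falls in the Category 1 band.

1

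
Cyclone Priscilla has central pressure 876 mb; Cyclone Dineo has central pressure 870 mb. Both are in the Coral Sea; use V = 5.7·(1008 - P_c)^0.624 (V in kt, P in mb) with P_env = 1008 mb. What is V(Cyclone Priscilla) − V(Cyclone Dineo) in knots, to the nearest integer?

Cyclone Priscilla: ΔP = 132; V ≈ 5.7 × 132^0.624 ≈ 119.98 kt.
Cyclone Dineo: ΔP = 138; V ≈ 5.7 × 138^0.624 ≈ 123.36 kt.
Difference ≈ 119.98 − 123.36 = -3.38 → -3 kt.

-3 kt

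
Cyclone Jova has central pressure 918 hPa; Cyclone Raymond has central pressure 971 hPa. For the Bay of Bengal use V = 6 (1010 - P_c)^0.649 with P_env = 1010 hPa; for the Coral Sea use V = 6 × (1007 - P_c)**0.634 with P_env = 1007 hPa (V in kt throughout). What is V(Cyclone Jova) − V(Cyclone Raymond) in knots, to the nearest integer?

55 kt

Cyclone Jova: ΔP = 92; V ≈ 6 × 92^0.649 ≈ 112.89 kt.
Cyclone Raymond: ΔP = 36; V ≈ 6 × 36^0.634 ≈ 58.19 kt.
Difference ≈ 112.89 − 58.19 = 54.70 → 55 kt.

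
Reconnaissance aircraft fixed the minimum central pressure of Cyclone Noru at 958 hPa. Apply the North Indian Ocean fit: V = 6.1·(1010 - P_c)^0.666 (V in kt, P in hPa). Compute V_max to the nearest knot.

ΔP = 1010 − 958 = 52 hPa.
52^0.666 ≈ 13.895.
V ≈ 6.1 × 13.895 ≈ 84.8 kt.

85 kt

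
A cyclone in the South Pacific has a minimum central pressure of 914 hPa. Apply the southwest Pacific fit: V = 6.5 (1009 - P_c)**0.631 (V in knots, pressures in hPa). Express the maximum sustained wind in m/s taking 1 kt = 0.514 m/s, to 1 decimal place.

59.1 m/s

ΔP = 1009 − 914 = 95 hPa.
V ≈ 6.5 × 95^0.631 = 6.5 × 17.699 ≈ 115.042 kt.
115.042 × 0.514 ≈ 59.13 m/s → 59.1 m/s.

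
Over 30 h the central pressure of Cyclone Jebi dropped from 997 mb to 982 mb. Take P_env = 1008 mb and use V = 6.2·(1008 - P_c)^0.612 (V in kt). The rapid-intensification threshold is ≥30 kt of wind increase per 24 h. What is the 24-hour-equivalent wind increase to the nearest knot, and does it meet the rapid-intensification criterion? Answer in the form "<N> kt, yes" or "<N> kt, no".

V₁: ΔP = 11, V ≈ 6.2 × 11^0.612 ≈ 26.90 kt.
V₂: ΔP = 26, V ≈ 6.2 × 26^0.612 ≈ 45.54 kt.
ΔV over 30 h = 18.64 kt → 24 h equivalent = 18.64 × 24/30 ≈ 14.91 kt.
15 kt < 30 kt ⇒ not rapid intensification.

15 kt, no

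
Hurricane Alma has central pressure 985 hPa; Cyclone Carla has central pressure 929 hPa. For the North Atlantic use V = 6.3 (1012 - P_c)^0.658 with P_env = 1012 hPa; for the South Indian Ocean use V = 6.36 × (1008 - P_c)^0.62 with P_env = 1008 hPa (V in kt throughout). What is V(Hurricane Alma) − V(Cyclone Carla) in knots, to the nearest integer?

-40 kt

Hurricane Alma: ΔP = 27; V ≈ 6.3 × 27^0.658 ≈ 55.10 kt.
Cyclone Carla: ΔP = 79; V ≈ 6.36 × 79^0.62 ≈ 95.50 kt.
Difference ≈ 55.10 − 95.50 = -40.40 → -40 kt.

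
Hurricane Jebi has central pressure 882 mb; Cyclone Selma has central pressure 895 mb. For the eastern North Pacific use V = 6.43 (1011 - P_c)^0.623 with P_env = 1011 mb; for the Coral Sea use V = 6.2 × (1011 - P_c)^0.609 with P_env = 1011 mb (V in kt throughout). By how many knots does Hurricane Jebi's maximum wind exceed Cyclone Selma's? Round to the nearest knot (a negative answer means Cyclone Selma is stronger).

21 kt

Hurricane Jebi: ΔP = 129; V ≈ 6.43 × 129^0.623 ≈ 132.77 kt.
Cyclone Selma: ΔP = 116; V ≈ 6.2 × 116^0.609 ≈ 112.11 kt.
Difference ≈ 132.77 − 112.11 = 20.66 → 21 kt.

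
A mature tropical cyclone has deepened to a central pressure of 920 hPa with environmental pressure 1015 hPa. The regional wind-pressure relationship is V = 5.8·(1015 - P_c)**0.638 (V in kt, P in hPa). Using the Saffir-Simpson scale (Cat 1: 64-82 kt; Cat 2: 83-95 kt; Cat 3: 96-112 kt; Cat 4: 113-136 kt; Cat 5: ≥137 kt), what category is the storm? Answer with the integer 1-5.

ΔP = 1015 − 920 = 95 hPa.
V ≈ 5.8 × 95^0.638 = 5.8 × 18.27 ≈ 106 kt.
106 kt falls in the Category 3 band.

3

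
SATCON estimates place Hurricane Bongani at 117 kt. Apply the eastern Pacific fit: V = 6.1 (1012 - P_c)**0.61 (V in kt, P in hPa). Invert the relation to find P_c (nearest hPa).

885 hPa

ΔP = (V / 6.1)^(1/0.61) = (117/6.1)^1.639.
117/6.1 = 19.180; 19.180^1.639 ≈ 126.78 hPa.
P_c = 1012 − 126.78 = 885.22 ≈ 885 hPa.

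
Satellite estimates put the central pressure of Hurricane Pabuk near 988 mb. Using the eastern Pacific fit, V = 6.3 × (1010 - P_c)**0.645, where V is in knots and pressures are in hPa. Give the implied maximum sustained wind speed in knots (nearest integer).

46 kt

ΔP = 1010 − 988 = 22 mb.
22^0.645 ≈ 7.343.
V ≈ 6.3 × 7.343 ≈ 46.3 kt.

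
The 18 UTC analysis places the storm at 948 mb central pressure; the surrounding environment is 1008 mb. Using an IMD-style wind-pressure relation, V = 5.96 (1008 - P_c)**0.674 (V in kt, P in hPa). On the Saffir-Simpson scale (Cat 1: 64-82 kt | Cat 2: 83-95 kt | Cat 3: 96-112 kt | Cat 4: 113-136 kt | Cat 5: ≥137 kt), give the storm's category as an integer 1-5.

ΔP = 1008 − 948 = 60 mb.
V ≈ 5.96 × 60^0.674 = 5.96 × 15.79 ≈ 94 kt.
94 kt falls in the Category 2 band.

2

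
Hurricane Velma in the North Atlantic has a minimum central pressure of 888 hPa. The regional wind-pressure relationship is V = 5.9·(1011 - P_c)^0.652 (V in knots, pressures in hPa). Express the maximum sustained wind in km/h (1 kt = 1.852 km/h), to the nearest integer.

252 km/h

ΔP = 1011 − 888 = 123 hPa.
V ≈ 5.9 × 123^0.652 = 5.9 × 23.047 ≈ 135.978 kt.
135.978 × 1.852 ≈ 251.83 km/h → 252 km/h.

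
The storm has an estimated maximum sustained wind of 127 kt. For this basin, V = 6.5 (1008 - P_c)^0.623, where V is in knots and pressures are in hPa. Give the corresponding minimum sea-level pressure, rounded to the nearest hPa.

ΔP = (V / 6.5)^(1/0.623) = (127/6.5)^1.605.
127/6.5 = 19.538; 19.538^1.605 ≈ 118.05 hPa.
P_c = 1008 − 118.05 = 889.95 ≈ 890 hPa.

890 hPa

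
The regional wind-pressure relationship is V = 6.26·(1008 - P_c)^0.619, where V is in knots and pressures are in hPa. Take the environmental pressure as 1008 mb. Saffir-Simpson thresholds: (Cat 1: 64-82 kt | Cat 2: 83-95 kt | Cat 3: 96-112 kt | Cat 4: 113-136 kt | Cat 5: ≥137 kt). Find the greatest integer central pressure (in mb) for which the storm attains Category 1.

965 mb

Category 1 begins at V = 64 kt.
Required ΔP = (64/6.26)^(1/0.619) = 10.224^1.616 ≈ 42.76 mb.
P_c ≤ 1008 − 42.76 = 965.24, so the highest integer P_c is 965 mb.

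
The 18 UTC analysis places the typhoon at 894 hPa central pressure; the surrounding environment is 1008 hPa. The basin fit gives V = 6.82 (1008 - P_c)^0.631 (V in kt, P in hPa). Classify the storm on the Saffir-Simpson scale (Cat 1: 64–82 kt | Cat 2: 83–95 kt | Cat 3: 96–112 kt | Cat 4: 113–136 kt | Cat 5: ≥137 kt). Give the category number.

4

ΔP = 1008 − 894 = 114 hPa.
V ≈ 6.82 × 114^0.631 = 6.82 × 19.86 ≈ 135 kt.
135 kt falls in the Category 4 band.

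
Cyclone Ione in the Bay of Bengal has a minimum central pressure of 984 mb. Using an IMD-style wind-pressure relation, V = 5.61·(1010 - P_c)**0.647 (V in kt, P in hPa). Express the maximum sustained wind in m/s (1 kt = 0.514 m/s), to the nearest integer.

24 m/s

ΔP = 1010 − 984 = 26 mb.
V ≈ 5.61 × 26^0.647 = 5.61 × 8.232 ≈ 46.180 kt.
46.180 × 0.514 ≈ 23.74 m/s → 24 m/s.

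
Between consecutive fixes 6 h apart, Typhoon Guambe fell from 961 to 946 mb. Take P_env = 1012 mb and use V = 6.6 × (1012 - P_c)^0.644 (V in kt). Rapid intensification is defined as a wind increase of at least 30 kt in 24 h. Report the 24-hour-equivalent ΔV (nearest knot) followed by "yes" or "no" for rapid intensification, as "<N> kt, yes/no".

60 kt, yes

V₁: ΔP = 51, V ≈ 6.6 × 51^0.644 ≈ 83.03 kt.
V₂: ΔP = 66, V ≈ 6.6 × 66^0.644 ≈ 98.02 kt.
ΔV over 6 h = 14.99 kt → 24 h equivalent = 14.99 × 24/6 ≈ 59.96 kt.
60 kt ≥ 30 kt ⇒ rapid intensification.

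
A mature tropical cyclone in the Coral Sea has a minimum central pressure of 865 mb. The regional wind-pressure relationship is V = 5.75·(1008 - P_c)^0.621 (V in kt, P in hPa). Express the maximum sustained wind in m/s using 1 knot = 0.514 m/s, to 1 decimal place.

ΔP = 1008 − 865 = 143 mb.
V ≈ 5.75 × 143^0.621 = 5.75 × 21.800 ≈ 125.352 kt.
125.352 × 0.514 ≈ 64.43 m/s → 64.4 m/s.

64.4 m/s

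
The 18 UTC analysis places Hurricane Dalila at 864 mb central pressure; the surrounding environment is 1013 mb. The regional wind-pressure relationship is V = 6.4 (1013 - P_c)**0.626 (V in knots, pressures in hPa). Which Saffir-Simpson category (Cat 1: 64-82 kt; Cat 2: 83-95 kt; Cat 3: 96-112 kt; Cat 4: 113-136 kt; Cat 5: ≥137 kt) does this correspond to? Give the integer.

5

ΔP = 1013 − 864 = 149 mb.
V ≈ 6.4 × 149^0.626 = 6.4 × 22.93 ≈ 147 kt.
147 kt falls in the Category 5 band.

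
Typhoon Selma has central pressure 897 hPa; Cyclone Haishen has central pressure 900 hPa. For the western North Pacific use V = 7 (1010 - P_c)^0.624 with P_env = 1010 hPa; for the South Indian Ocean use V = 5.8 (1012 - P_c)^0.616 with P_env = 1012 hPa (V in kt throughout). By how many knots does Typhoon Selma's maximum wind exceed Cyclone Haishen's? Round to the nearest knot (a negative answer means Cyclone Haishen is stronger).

Typhoon Selma: ΔP = 113; V ≈ 7 × 113^0.624 ≈ 133.73 kt.
Cyclone Haishen: ΔP = 112; V ≈ 5.8 × 112^0.616 ≈ 106.11 kt.
Difference ≈ 133.73 − 106.11 = 27.62 → 28 kt.

28 kt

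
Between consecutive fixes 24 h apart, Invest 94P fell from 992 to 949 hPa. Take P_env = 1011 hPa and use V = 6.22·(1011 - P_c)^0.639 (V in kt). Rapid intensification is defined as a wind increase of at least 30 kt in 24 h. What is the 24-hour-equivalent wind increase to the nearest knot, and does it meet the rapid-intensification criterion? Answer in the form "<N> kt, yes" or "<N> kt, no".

V₁: ΔP = 19, V ≈ 6.22 × 19^0.639 ≈ 40.82 kt.
V₂: ΔP = 62, V ≈ 6.22 × 62^0.639 ≈ 86.92 kt.
ΔV over 24 h = 46.10 kt → 24 h equivalent = 46.10 × 24/24 ≈ 46.10 kt.
46 kt ≥ 30 kt ⇒ rapid intensification.

46 kt, yes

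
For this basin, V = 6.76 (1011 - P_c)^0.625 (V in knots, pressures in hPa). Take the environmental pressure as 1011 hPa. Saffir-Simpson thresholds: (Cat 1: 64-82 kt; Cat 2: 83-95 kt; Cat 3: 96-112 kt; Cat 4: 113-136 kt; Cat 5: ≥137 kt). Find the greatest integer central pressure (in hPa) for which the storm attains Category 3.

Category 3 begins at V = 96 kt.
Required ΔP = (96/6.76)^(1/0.625) = 14.201^1.600 ≈ 69.78 hPa.
P_c ≤ 1011 − 69.78 = 941.22, so the highest integer P_c is 941 hPa.

941 hPa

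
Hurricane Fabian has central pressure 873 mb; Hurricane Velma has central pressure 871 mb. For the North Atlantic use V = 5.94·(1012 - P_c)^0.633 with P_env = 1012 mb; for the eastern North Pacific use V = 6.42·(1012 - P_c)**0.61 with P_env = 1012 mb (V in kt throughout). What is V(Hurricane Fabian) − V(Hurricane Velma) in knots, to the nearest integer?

Hurricane Fabian: ΔP = 139; V ≈ 5.94 × 139^0.633 ≈ 134.99 kt.
Hurricane Velma: ΔP = 141; V ≈ 6.42 × 141^0.61 ≈ 131.39 kt.
Difference ≈ 134.99 − 131.39 = 3.60 → 4 kt.

4 kt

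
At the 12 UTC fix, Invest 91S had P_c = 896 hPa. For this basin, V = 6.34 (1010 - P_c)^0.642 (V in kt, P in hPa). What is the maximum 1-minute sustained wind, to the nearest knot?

ΔP = 1010 − 896 = 114 hPa.
114^0.642 ≈ 20.919.
V ≈ 6.34 × 20.919 ≈ 132.6 kt.

133 kt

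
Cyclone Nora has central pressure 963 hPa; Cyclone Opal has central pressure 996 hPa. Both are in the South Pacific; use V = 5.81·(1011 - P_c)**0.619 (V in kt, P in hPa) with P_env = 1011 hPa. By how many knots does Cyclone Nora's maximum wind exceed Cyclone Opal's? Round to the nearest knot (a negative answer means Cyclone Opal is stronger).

33 kt

Cyclone Nora: ΔP = 48; V ≈ 5.81 × 48^0.619 ≈ 63.81 kt.
Cyclone Opal: ΔP = 15; V ≈ 5.81 × 15^0.619 ≈ 31.06 kt.
Difference ≈ 63.81 − 31.06 = 32.75 → 33 kt.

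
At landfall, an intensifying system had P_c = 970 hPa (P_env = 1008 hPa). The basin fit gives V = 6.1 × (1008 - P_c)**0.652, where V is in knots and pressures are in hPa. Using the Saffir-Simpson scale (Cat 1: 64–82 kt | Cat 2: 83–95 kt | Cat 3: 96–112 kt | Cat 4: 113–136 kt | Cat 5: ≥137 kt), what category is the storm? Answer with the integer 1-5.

ΔP = 1008 − 970 = 38 hPa.
V ≈ 6.1 × 38^0.652 = 6.1 × 10.72 ≈ 65 kt.
65 kt falls in the Category 1 band.

1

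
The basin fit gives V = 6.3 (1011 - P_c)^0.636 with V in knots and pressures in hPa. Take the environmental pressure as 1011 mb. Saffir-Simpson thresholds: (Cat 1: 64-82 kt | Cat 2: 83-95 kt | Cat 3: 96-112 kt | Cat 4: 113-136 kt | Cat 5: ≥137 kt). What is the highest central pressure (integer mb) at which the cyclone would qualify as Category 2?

Category 2 begins at V = 83 kt.
Required ΔP = (83/6.3)^(1/0.636) = 13.175^1.572 ≈ 57.62 mb.
P_c ≤ 1011 − 57.62 = 953.38, so the highest integer P_c is 953 mb.

953 mb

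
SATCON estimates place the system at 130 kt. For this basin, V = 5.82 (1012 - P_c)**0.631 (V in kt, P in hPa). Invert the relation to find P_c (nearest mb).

ΔP = (V / 5.82)^(1/0.631) = (130/5.82)^1.585.
130/5.82 = 22.337; 22.337^1.585 ≈ 137.38 mb.
P_c = 1012 − 137.38 = 874.62 ≈ 875 mb.

875 mb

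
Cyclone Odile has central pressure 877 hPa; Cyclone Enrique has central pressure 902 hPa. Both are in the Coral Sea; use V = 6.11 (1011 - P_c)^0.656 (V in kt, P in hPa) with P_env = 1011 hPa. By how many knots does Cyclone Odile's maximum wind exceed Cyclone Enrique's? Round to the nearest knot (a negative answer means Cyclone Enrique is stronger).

19 kt

Cyclone Odile: ΔP = 134; V ≈ 6.11 × 134^0.656 ≈ 151.85 kt.
Cyclone Enrique: ΔP = 109; V ≈ 6.11 × 109^0.656 ≈ 132.62 kt.
Difference ≈ 151.85 − 132.62 = 19.23 → 19 kt.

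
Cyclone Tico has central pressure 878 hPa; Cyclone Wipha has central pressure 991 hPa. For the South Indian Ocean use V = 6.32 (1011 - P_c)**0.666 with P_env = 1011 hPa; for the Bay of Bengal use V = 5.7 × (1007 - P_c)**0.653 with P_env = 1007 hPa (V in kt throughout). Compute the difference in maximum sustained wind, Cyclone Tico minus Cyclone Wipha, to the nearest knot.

Cyclone Tico: ΔP = 133; V ≈ 6.32 × 133^0.666 ≈ 164.14 kt.
Cyclone Wipha: ΔP = 16; V ≈ 5.7 × 16^0.653 ≈ 34.85 kt.
Difference ≈ 164.14 − 34.85 = 129.29 → 129 kt.

129 kt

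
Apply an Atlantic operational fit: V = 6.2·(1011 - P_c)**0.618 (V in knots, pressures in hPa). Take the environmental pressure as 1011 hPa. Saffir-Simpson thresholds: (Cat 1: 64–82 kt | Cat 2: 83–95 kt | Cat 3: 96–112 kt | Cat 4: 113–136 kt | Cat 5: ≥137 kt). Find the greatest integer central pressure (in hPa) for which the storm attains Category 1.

967 hPa

Category 1 begins at V = 64 kt.
Required ΔP = (64/6.2)^(1/0.618) = 10.323^1.618 ≈ 43.70 hPa.
P_c ≤ 1011 − 43.70 = 967.30, so the highest integer P_c is 967 hPa.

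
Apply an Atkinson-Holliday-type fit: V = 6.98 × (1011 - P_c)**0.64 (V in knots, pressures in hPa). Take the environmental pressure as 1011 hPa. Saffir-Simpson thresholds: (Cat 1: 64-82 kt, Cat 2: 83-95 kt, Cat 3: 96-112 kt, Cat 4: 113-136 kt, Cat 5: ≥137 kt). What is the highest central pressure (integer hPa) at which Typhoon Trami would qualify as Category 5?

906 hPa

Category 5 begins at V = 137 kt.
Required ΔP = (137/6.98)^(1/0.64) = 19.628^1.562 ≈ 104.74 hPa.
P_c ≤ 1011 − 104.74 = 906.26, so the highest integer P_c is 906 hPa.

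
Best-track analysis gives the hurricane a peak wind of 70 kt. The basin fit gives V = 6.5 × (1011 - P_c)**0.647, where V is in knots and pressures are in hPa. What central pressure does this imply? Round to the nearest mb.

ΔP = (V / 6.5)^(1/0.647) = (70/6.5)^1.546.
70/6.5 = 10.769; 10.769^1.546 ≈ 39.39 mb.
P_c = 1011 − 39.39 = 971.61 ≈ 972 mb.

972 mb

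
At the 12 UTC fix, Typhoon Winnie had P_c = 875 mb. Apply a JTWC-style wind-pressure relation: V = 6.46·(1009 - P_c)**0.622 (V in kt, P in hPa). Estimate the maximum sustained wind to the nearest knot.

136 kt

ΔP = 1009 − 875 = 134 mb.
134^0.622 ≈ 21.041.
V ≈ 6.46 × 21.041 ≈ 135.9 kt.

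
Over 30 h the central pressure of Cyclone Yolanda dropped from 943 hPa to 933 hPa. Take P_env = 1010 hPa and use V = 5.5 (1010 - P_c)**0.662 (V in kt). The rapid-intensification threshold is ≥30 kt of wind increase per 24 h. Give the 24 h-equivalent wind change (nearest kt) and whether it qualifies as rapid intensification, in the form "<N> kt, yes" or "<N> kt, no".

7 kt, no

V₁: ΔP = 67, V ≈ 5.5 × 67^0.662 ≈ 88.97 kt.
V₂: ΔP = 77, V ≈ 5.5 × 77^0.662 ≈ 97.55 kt.
ΔV over 30 h = 8.58 kt → 24 h equivalent = 8.58 × 24/30 ≈ 6.86 kt.
7 kt < 30 kt ⇒ not rapid intensification.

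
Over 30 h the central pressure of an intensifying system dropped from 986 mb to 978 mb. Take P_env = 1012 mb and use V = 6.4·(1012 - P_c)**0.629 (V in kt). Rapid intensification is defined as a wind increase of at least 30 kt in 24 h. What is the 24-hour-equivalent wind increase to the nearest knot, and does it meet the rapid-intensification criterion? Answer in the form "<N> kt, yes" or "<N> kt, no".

V₁: ΔP = 26, V ≈ 6.4 × 26^0.629 ≈ 49.68 kt.
V₂: ΔP = 34, V ≈ 6.4 × 34^0.629 ≈ 58.81 kt.
ΔV over 30 h = 9.13 kt → 24 h equivalent = 9.13 × 24/30 ≈ 7.30 kt.
7 kt < 30 kt ⇒ not rapid intensification.

7 kt, no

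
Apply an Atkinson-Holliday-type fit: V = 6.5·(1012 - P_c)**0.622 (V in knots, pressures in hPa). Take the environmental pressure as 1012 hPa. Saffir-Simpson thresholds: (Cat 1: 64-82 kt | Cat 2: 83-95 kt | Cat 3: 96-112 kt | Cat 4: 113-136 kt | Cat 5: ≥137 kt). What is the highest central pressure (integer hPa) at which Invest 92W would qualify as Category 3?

Category 3 begins at V = 96 kt.
Required ΔP = (96/6.5)^(1/0.622) = 14.769^1.608 ≈ 75.86 hPa.
P_c ≤ 1012 − 75.86 = 936.14, so the highest integer P_c is 936 hPa.

936 hPa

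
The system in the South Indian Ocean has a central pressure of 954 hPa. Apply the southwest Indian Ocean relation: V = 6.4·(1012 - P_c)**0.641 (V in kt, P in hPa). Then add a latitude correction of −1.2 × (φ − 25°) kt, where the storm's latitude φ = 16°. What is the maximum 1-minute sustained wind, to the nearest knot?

97 kt

ΔP = 1012 − 954 = 58 hPa.
58^0.641 ≈ 13.501.
V ≈ 6.4 × 13.501 ≈ 86.4 kt.
Latitude correction: −1.2 × (16 − 25) = 10.8 kt.
Corrected V ≈ 97.2 kt → 97 kt.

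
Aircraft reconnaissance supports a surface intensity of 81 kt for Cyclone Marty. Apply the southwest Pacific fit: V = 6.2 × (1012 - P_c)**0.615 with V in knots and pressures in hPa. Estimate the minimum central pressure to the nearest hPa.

947 hPa

ΔP = (V / 6.2)^(1/0.615) = (81/6.2)^1.626.
81/6.2 = 13.065; 13.065^1.626 ≈ 65.28 hPa.
P_c = 1012 − 65.28 = 946.72 ≈ 947 hPa.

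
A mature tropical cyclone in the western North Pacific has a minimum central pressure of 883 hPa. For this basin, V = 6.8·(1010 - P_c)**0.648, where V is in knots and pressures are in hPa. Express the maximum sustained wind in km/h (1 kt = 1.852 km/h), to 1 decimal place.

ΔP = 1010 − 883 = 127 hPa.
V ≈ 6.8 × 127^0.648 = 6.8 × 23.082 ≈ 156.954 kt.
156.954 × 1.852 ≈ 290.68 km/h → 290.7 km/h.

290.7 km/h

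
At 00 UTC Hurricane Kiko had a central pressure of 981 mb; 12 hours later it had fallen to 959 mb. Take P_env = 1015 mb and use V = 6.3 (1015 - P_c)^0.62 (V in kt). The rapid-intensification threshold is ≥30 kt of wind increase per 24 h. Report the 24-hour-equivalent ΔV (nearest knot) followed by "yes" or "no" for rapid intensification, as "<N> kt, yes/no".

V₁: ΔP = 34, V ≈ 6.3 × 34^0.62 ≈ 56.09 kt.
V₂: ΔP = 56, V ≈ 6.3 × 56^0.62 ≈ 76.42 kt.
ΔV over 12 h = 20.33 kt → 24 h equivalent = 20.33 × 24/12 ≈ 40.66 kt.
41 kt ≥ 30 kt ⇒ rapid intensification.

41 kt, yes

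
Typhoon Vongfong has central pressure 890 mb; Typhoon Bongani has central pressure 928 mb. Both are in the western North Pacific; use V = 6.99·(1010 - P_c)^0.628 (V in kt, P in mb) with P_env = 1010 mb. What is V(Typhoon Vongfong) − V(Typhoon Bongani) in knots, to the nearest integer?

30 kt

Typhoon Vongfong: ΔP = 120; V ≈ 6.99 × 120^0.628 ≈ 141.32 kt.
Typhoon Bongani: ΔP = 82; V ≈ 6.99 × 82^0.628 ≈ 111.26 kt.
Difference ≈ 141.32 − 111.26 = 30.06 → 30 kt.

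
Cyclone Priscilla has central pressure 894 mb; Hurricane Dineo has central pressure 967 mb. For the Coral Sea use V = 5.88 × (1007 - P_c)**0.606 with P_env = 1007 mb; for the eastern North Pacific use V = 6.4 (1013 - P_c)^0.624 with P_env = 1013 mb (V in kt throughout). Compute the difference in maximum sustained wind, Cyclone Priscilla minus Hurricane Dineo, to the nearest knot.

Cyclone Priscilla: ΔP = 113; V ≈ 5.88 × 113^0.606 ≈ 103.17 kt.
Hurricane Dineo: ΔP = 46; V ≈ 6.4 × 46^0.624 ≈ 69.78 kt.
Difference ≈ 103.17 − 69.78 = 33.39 → 33 kt.

33 kt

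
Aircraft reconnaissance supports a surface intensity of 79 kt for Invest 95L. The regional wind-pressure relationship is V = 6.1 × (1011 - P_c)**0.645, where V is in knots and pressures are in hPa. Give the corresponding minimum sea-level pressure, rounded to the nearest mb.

958 mb

ΔP = (V / 6.1)^(1/0.645) = (79/6.1)^1.550.
79/6.1 = 12.951; 12.951^1.550 ≈ 53.03 mb.
P_c = 1011 − 53.03 = 957.97 ≈ 958 mb.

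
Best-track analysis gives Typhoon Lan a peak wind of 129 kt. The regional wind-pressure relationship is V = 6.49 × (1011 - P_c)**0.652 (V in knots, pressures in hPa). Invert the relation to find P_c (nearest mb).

ΔP = (V / 6.49)^(1/0.652) = (129/6.49)^1.534.
129/6.49 = 19.877; 19.877^1.534 ≈ 98.02 mb.
P_c = 1011 − 98.02 = 912.98 ≈ 913 mb.

913 mb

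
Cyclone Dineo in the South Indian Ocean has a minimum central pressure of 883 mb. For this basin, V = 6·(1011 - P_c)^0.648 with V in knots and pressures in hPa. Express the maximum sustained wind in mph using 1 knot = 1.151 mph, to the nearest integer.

160 mph

ΔP = 1011 − 883 = 128 mb.
V ≈ 6 × 128^0.648 = 6 × 23.199 ≈ 139.195 kt.
139.195 × 1.151 ≈ 160.21 mph → 160 mph.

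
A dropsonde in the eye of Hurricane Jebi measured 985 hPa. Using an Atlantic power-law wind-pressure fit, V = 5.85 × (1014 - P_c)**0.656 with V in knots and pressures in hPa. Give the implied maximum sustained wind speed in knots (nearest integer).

53 kt

ΔP = 1014 − 985 = 29 hPa.
29^0.656 ≈ 9.106.
V ≈ 5.85 × 9.106 ≈ 53.3 kt.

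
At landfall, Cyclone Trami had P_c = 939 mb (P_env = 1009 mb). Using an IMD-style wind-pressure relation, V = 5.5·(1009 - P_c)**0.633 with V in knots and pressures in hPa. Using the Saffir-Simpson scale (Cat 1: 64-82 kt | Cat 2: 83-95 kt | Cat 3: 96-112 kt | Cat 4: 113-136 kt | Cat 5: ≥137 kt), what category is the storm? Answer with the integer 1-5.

ΔP = 1009 − 939 = 70 mb.
V ≈ 5.5 × 70^0.633 = 5.5 × 14.72 ≈ 81 kt.
81 kt falls in the Category 1 band.

1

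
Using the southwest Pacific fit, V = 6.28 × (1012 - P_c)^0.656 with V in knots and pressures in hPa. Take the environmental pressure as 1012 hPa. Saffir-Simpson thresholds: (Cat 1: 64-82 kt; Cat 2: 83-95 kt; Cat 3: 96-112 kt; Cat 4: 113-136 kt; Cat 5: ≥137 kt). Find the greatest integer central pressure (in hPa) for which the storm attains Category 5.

902 hPa

Category 5 begins at V = 137 kt.
Required ΔP = (137/6.28)^(1/0.656) = 21.815^1.524 ≈ 109.85 hPa.
P_c ≤ 1012 − 109.85 = 902.15, so the highest integer P_c is 902 hPa.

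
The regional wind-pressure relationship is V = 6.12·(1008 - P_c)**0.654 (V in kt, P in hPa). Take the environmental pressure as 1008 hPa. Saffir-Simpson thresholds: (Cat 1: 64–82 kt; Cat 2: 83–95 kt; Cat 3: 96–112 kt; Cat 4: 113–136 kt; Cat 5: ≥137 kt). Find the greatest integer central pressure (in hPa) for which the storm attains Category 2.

954 hPa

Category 2 begins at V = 83 kt.
Required ΔP = (83/6.12)^(1/0.654) = 13.562^1.529 ≈ 53.87 hPa.
P_c ≤ 1008 − 53.87 = 954.13, so the highest integer P_c is 954 hPa.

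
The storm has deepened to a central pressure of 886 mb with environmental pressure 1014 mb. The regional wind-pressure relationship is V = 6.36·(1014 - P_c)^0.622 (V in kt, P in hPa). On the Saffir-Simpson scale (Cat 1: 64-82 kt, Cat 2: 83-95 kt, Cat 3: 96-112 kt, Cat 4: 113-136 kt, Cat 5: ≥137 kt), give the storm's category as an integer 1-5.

4

ΔP = 1014 − 886 = 128 mb.
V ≈ 6.36 × 128^0.622 = 6.36 × 20.45 ≈ 130 kt.
130 kt falls in the Category 4 band.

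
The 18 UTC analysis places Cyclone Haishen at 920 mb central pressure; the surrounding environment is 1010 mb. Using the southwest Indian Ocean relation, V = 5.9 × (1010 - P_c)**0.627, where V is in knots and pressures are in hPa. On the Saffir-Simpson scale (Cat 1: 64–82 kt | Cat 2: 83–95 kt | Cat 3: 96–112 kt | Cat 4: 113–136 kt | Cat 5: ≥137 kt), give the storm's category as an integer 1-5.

3

ΔP = 1010 − 920 = 90 mb.
V ≈ 5.9 × 90^0.627 = 5.9 × 16.80 ≈ 99 kt.
99 kt falls in the Category 3 band.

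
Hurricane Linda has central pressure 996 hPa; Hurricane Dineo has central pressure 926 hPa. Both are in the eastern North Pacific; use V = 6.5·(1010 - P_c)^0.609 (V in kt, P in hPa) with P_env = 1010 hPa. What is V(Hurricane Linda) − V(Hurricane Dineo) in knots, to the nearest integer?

-64 kt

Hurricane Linda: ΔP = 14; V ≈ 6.5 × 14^0.609 ≈ 32.43 kt.
Hurricane Dineo: ΔP = 84; V ≈ 6.5 × 84^0.609 ≈ 96.56 kt.
Difference ≈ 32.43 − 96.56 = -64.13 → -64 kt.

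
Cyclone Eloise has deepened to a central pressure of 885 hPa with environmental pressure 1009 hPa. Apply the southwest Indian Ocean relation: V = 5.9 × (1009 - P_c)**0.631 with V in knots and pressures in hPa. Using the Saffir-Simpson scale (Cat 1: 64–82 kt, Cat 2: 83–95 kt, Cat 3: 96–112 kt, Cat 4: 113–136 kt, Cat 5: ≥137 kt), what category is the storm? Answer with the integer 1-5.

4

ΔP = 1009 − 885 = 124 hPa.
V ≈ 5.9 × 124^0.631 = 5.9 × 20.94 ≈ 124 kt.
124 kt falls in the Category 4 band.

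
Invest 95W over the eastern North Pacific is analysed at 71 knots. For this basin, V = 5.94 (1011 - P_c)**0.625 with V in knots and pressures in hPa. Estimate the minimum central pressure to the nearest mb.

958 mb

ΔP = (V / 5.94)^(1/0.625) = (71/5.94)^1.600.
71/5.94 = 11.953; 11.953^1.600 ≈ 52.96 mb.
P_c = 1011 − 52.96 = 958.04 ≈ 958 mb.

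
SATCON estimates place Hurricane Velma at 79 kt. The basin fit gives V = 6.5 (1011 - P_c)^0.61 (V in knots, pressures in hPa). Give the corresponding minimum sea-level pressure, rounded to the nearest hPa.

ΔP = (V / 6.5)^(1/0.61) = (79/6.5)^1.639.
79/6.5 = 12.154; 12.154^1.639 ≈ 60.01 hPa.
P_c = 1011 − 60.01 = 950.99 ≈ 951 hPa.

951 hPa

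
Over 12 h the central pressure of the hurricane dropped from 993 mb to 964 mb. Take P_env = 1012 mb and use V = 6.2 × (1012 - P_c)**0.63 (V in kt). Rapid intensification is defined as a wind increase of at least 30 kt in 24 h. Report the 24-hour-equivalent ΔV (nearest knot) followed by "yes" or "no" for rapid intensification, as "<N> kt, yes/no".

V₁: ΔP = 19, V ≈ 6.2 × 19^0.63 ≈ 39.63 kt.
V₂: ΔP = 48, V ≈ 6.2 × 48^0.63 ≈ 71.05 kt.
ΔV over 12 h = 31.42 kt → 24 h equivalent = 31.42 × 24/12 ≈ 62.84 kt.
63 kt ≥ 30 kt ⇒ rapid intensification.

63 kt, yes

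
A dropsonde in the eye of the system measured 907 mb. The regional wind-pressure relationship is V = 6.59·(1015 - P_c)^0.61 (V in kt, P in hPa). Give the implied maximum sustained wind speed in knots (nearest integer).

ΔP = 1015 − 907 = 108 mb.
108^0.61 ≈ 17.394.
V ≈ 6.59 × 17.394 ≈ 114.6 kt.

115 kt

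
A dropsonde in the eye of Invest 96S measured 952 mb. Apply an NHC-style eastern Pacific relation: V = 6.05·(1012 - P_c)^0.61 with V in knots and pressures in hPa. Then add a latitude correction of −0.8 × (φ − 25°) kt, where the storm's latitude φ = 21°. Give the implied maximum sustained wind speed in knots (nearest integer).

77 kt

ΔP = 1012 − 952 = 60 mb.
60^0.61 ≈ 12.153.
V ≈ 6.05 × 12.153 ≈ 73.5 kt.
Latitude correction: −0.8 × (21 − 25) = 3.2 kt.
Corrected V ≈ 76.7 kt → 77 kt.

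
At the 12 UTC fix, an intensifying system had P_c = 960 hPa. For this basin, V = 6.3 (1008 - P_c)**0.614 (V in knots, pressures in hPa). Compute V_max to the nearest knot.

ΔP = 1008 − 960 = 48 hPa.
48^0.614 ≈ 10.772.
V ≈ 6.3 × 10.772 ≈ 67.9 kt.

68 kt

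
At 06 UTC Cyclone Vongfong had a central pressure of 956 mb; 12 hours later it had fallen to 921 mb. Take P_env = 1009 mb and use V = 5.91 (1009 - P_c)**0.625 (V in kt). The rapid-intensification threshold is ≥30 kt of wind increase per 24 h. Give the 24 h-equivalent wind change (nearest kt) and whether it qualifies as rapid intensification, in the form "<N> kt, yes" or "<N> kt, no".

V₁: ΔP = 53, V ≈ 5.91 × 53^0.625 ≈ 70.67 kt.
V₂: ΔP = 88, V ≈ 5.91 × 88^0.625 ≈ 97.03 kt.
ΔV over 12 h = 26.36 kt → 24 h equivalent = 26.36 × 24/12 ≈ 52.72 kt.
53 kt ≥ 30 kt ⇒ rapid intensification.

53 kt, yes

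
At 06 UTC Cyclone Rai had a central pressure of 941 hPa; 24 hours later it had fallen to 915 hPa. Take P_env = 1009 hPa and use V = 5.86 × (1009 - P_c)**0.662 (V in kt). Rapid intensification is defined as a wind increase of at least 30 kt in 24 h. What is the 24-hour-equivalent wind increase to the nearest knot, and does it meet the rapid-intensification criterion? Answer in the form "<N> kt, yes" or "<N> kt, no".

23 kt, no

V₁: ΔP = 68, V ≈ 5.86 × 68^0.662 ≈ 95.72 kt.
V₂: ΔP = 94, V ≈ 5.86 × 94^0.662 ≈ 118.61 kt.
ΔV over 24 h = 22.89 kt → 24 h equivalent = 22.89 × 24/24 ≈ 22.89 kt.
23 kt < 30 kt ⇒ not rapid intensification.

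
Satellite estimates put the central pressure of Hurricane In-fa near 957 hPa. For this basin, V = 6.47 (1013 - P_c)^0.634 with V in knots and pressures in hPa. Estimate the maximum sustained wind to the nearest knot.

83 kt

ΔP = 1013 − 957 = 56 hPa.
56^0.634 ≈ 12.834.
V ≈ 6.47 × 12.834 ≈ 83.0 kt.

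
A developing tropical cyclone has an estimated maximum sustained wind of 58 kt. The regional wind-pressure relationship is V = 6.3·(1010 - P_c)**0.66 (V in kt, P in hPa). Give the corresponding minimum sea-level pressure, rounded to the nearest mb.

981 mb

ΔP = (V / 6.3)^(1/0.66) = (58/6.3)^1.515.
58/6.3 = 9.206; 9.206^1.515 ≈ 28.89 mb.
P_c = 1010 − 28.89 = 981.11 ≈ 981 mb.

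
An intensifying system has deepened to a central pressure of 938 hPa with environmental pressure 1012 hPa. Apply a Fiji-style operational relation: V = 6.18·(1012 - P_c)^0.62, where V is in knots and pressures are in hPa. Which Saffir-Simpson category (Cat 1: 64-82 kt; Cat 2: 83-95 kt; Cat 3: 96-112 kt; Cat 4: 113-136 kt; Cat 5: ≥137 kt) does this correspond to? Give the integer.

ΔP = 1012 − 938 = 74 hPa.
V ≈ 6.18 × 74^0.62 = 6.18 × 14.42 ≈ 89 kt.
89 kt falls in the Category 2 band.

2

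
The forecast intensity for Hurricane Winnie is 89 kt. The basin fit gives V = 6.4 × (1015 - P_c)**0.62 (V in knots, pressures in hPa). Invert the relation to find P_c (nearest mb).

ΔP = (V / 6.4)^(1/0.62) = (89/6.4)^1.613.
89/6.4 = 13.906; 13.906^1.613 ≈ 69.81 mb.
P_c = 1015 − 69.81 = 945.19 ≈ 945 mb.

945 mb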